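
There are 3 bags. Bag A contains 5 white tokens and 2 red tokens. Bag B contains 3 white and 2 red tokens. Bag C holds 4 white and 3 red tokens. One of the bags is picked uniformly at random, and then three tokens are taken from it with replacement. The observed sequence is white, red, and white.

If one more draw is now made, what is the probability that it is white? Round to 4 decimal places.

0.6295

For each hypothesis, P(data | H) works out to: P(data | bag A) = (5/7)(2/7)(5/7) = 0.14577; P(data | bag B) = (3/5)(2/5)(3/5) = 0.144; P(data | bag C) = (4/7)(3/7)(4/7) = 0.13994.
Weighting by the prior gives 1/3 · 0.14577 = 0.048591, 1/3 · 0.144 = 0.048, 1/3 · 0.13994 = 0.046647; with total 0.14324.
The posterior is then P(bag A | data) = 0.33923, P(bag B | data) = 0.33511, P(bag C | data) = 0.32566.
Averaging over the posterior, P(white next | data) = (5/7)(0.33923) + (3/5)(0.33511) + (4/7)(0.32566) = 0.62946.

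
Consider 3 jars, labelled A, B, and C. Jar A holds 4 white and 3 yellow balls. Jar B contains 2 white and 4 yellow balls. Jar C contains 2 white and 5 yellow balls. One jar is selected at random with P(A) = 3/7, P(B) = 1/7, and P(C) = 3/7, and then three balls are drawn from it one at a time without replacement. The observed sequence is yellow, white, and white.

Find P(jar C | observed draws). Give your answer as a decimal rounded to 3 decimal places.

Under each hypothesis, the probability of the observed sequence is: P(data | jar A) = (3/7)(4/6)(3/5) = 6/35; P(data | jar B) = (4/6)(2/5)(1/4) = 1/15; P(data | jar C) = (5/7)(2/6)(1/5) = 1/21.
Weighting by the prior gives 3/7 · 6/35 = 18/245, 1/7 · 1/15 = 1/105, 3/7 · 1/21 = 1/49; with total 76/735.
By Bayes' rule, P(jar C | data) = (1/49) / (76/735) = 15/76.

0.197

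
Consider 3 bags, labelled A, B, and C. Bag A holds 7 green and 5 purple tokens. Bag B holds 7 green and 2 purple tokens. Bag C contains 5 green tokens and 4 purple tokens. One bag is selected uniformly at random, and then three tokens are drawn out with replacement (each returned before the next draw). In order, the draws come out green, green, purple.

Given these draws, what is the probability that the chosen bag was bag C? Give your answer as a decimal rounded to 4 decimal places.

Under each hypothesis, the probability of the observed sequence is: P(data | bag A) = (7/12)(7/12)(5/12) = 0.14178; P(data | bag B) = (7/9)(7/9)(2/9) = 0.13443; P(data | bag C) = (5/9)(5/9)(4/9) = 0.13717.
Weighting by the prior gives 1/3 · 0.14178 = 0.047261, 1/3 · 0.13443 = 0.04481, 1/3 · 0.13717 = 0.045725; summing to 0.1378.
By Bayes' rule, P(bag C | data) = (0.045725) / (0.1378) = 0.33183.

0.3318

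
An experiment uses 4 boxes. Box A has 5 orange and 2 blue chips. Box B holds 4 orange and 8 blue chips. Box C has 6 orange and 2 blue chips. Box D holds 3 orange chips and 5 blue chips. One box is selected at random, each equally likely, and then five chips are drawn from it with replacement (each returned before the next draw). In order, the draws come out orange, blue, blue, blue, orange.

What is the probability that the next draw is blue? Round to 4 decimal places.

Under each hypothesis, the probability of the observed sequence is: P(data | box A) = (5/7)(2/7)(2/7)(2/7)(5/7) = 0.0119; P(data | box B) = (4/12)(8/12)(8/12)(8/12)(4/12) = 0.032922; P(data | box C) = (6/8)(2/8)(2/8)(2/8)(6/8) = 0.0087891; P(data | box D) = (3/8)(5/8)(5/8)(5/8)(3/8) = 0.034332.
Weighting by the prior gives 1/4 · 0.0119 = 0.002975, 1/4 · 0.032922 = 0.0082305, 1/4 · 0.0087891 = 0.0021973, 1/4 · 0.034332 = 0.0085831; these sum to 0.021986.
Normalising, the posterior is P(box A | data) = 0.13531, P(box B | data) = 0.37435, P(box C | data) = 0.09994, P(box D | data) = 0.39039.
The predictive probability is P(blue next | data) = (2/7)(0.13531) + (2/3)(0.37435) + (1/4)(0.09994) + (5/8)(0.39039) = 0.55721.

0.5572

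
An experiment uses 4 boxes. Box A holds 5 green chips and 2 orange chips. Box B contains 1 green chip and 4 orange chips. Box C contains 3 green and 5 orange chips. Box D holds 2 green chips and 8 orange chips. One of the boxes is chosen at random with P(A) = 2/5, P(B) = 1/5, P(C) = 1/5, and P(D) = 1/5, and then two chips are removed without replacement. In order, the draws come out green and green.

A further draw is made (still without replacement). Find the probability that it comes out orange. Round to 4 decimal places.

Compute the likelihood of the observed sequence for each case: P(data | box A) = (5/7)(4/6) = 0.47619; P(data | box B) = (1/5)(0/4) = 0; P(data | box C) = (3/8)(2/7) = 0.10714; P(data | box D) = (2/10)(1/9) = 0.022222.
Weighting by the prior gives 2/5 · 0.47619 = 0.19048, 1/5 · 0 = 0, 1/5 · 0.10714 = 0.021429, 1/5 · 0.022222 = 0.0044444; with total 0.21635.
Normalising, the posterior is P(box A | data) = 0.88041, P(box B | data) = 0, P(box C | data) = 0.099046, P(box D | data) = 0.020543.
So P(orange next | data) = Σ P(orange next | H) P(H | data) = (2/5)(0.88041) + (5/6)(0.099046) + (1)(0.020543) = 0.45525.

0.4552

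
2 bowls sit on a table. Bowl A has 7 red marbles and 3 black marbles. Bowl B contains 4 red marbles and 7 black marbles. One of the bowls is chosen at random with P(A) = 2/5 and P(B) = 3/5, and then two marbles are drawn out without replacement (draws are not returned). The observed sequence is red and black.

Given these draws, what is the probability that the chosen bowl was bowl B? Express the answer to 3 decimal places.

0.621

For each hypothesis, P(data | H) works out to: P(data | bowl A) = (7/10)(3/9) = 7/30; P(data | bowl B) = (4/11)(7/10) = 14/55.
Weighting by the prior gives 2/5 · 7/30 = 7/75, 3/5 · 14/55 = 42/275; these sum to 203/825.
Hence P(bowl B | data) = (42/275) / (203/825) = 18/29.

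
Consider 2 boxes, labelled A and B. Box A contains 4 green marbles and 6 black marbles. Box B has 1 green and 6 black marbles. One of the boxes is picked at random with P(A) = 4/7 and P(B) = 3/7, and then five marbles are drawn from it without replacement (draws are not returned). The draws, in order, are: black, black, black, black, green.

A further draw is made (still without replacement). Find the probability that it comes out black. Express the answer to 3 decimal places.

For each hypothesis, P(data | H) works out to: P(data | box A) = (6/10)(5/9)(4/8)(3/7)(4/6) = 1/21; P(data | box B) = (6/7)(5/6)(4/5)(3/4)(1/3) = 1/7.
Multiplying each by its prior: 4/7 · 1/21 = 4/147, 3/7 · 1/7 = 3/49; with total 13/147.
Dividing through by the total gives posterior P(box A | data) = 4/13, P(box B | data) = 9/13.
Averaging over the posterior, P(black next | data) = (2/5)(4/13) + (1)(9/13) = 53/65.

0.815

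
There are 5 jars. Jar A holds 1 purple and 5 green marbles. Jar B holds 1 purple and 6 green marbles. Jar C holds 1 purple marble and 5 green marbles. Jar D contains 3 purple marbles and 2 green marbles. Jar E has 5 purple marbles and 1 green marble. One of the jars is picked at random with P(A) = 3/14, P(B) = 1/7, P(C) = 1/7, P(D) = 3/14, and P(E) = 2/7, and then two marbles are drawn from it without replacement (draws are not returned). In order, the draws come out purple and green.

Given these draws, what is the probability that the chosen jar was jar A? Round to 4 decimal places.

0.1862

For each hypothesis, P(data | H) works out to: P(data | jar A) = (1/6)(5/5) = 1/6; P(data | jar B) = (1/7)(6/6) = 1/7; P(data | jar C) = (1/6)(5/5) = 1/6; P(data | jar D) = (3/5)(2/4) = 3/10; P(data | jar E) = (5/6)(1/5) = 1/6.
Weighting by the prior gives 3/14 · 1/6 = 1/28, 1/7 · 1/7 = 1/49, 1/7 · 1/6 = 1/42, 3/14 · 3/10 = 9/140, 2/7 · 1/6 = 1/21; summing to 47/245.
By Bayes' rule, P(jar A | data) = (1/28) / (47/245) = 35/188.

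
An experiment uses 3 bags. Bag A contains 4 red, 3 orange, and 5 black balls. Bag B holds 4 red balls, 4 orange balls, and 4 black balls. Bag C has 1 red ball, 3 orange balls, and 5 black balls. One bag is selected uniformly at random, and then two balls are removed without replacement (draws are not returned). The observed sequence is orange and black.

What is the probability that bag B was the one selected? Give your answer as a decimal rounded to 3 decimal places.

Compute the likelihood of the observed sequence for each case: P(data | bag A) = (3/12)(5/11) = 5/44; P(data | bag B) = (4/12)(4/11) = 4/33; P(data | bag C) = (3/9)(5/8) = 5/24.
Multiplying each by its prior: 1/3 · 5/44 = 5/132, 1/3 · 4/33 = 4/99, 1/3 · 5/24 = 5/72; these sum to 13/88.
Hence P(bag B | data) = (4/99) / (13/88) = 32/117.

0.274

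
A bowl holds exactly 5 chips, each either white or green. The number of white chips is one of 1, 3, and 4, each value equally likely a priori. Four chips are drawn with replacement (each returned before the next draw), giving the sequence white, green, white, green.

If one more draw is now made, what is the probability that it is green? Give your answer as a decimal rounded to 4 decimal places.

The likelihood of the observed sequence under each hypothesis: P(data | r = 1) = (1/5)(4/5)(1/5)(4/5) = 0.0256; P(data | r = 3) = (3/5)(2/5)(3/5)(2/5) = 0.0576; P(data | r = 4) = (4/5)(1/5)(4/5)(1/5) = 0.0256.
The prior-weighted likelihoods are 1/3 · 0.0256 = 0.0085333, 1/3 · 0.0576 = 0.0192, 1/3 · 0.0256 = 0.0085333; these sum to 0.036267.
The posterior is then P(r = 1 | data) = 0.23529, P(r = 3 | data) = 0.52941, P(r = 4 | data) = 0.23529.
Averaging over the posterior, P(green next | data) = (4/5)(0.23529) + (2/5)(0.52941) + (1/5)(0.23529) = 0.44706.

0.4471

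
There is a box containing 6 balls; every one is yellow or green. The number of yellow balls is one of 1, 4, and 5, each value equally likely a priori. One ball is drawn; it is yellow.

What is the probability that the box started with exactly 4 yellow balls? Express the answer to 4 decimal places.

0.4000

Compute the likelihood of this draw for each case: P(data | r = 1) = (1/6) = 1/6; P(data | r = 4) = (4/6) = 2/3; P(data | r = 5) = (5/6) = 5/6.
Weighting by the prior gives 1/3 · 1/6 = 1/18, 1/3 · 2/3 = 2/9, 1/3 · 5/6 = 5/18; summing to 5/9.
Hence P(r = 4 | data) = (2/9) / (5/9) = 2/5.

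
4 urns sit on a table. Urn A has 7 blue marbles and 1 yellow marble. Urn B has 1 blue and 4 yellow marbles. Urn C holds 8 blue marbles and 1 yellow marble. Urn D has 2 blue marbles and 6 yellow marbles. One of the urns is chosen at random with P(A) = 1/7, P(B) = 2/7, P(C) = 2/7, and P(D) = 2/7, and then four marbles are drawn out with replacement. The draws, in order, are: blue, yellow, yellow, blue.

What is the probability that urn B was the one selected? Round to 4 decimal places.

0.3347

For each hypothesis, P(data | H) works out to: P(data | urn A) = (7/8)(1/8)(1/8)(7/8) = 0.011963; P(data | urn B) = (1/5)(4/5)(4/5)(1/5) = 0.0256; P(data | urn C) = (8/9)(1/9)(1/9)(8/9) = 0.0097546; P(data | urn D) = (2/8)(6/8)(6/8)(2/8) = 0.035156.
The prior-weighted likelihoods are 1/7 · 0.011963 = 0.001709, 2/7 · 0.0256 = 0.0073143, 2/7 · 0.0097546 = 0.002787, 2/7 · 0.035156 = 0.010045; with total 0.021855.
Hence P(urn B | data) = (0.0073143) / (0.021855) = 0.33467.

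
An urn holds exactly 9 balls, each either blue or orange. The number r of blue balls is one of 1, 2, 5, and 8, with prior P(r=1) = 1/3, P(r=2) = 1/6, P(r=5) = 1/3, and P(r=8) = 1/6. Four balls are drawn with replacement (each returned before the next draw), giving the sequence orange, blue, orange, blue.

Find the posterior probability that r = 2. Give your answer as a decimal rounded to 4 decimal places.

Under each hypothesis, the probability of the observed sequence is: P(data | r = 1) = (8/9)(1/9)(8/9)(1/9) = 0.0097546; P(data | r = 2) = (7/9)(2/9)(7/9)(2/9) = 0.029873; P(data | r = 5) = (4/9)(5/9)(4/9)(5/9) = 0.060966; P(data | r = 8) = (1/9)(8/9)(1/9)(8/9) = 0.0097546.
Multiplying each by its prior: 1/3 · 0.0097546 = 0.0032515, 1/6 · 0.029873 = 0.0049789, 1/3 · 0.060966 = 0.020322, 1/6 · 0.0097546 = 0.0016258; these sum to 0.030178.
Therefore the posterior P(r = 2 | data) = (0.0049789) / (0.030178) = 0.16498.

0.1650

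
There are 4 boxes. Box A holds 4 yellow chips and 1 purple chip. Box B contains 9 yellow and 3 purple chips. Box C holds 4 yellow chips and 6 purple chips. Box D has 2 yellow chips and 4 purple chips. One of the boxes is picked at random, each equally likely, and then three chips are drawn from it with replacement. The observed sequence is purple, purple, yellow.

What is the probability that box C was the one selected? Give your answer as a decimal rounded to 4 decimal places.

0.3881

Under each hypothesis, the probability of the observed sequence is: P(data | box A) = (1/5)(1/5)(4/5) = 0.032; P(data | box B) = (3/12)(3/12)(9/12) = 0.046875; P(data | box C) = (6/10)(6/10)(4/10) = 0.144; P(data | box D) = (4/6)(4/6)(2/6) = 0.14815.
Multiplying each by its prior: 1/4 · 0.032 = 0.008, 1/4 · 0.046875 = 0.011719, 1/4 · 0.144 = 0.036, 1/4 · 0.14815 = 0.037037; these sum to 0.092756.
Hence P(box C | data) = (0.036) / (0.092756) = 0.38812.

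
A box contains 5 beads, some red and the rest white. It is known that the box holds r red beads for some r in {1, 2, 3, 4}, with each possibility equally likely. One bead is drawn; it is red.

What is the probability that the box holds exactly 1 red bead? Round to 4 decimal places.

Under each hypothesis, the probability of this draw is: P(data | r = 1) = (1/5) = 1/5; P(data | r = 2) = (2/5) = 2/5; P(data | r = 3) = (3/5) = 3/5; P(data | r = 4) = (4/5) = 4/5.
Multiplying each by its prior: 1/4 · 1/5 = 1/20, 1/4 · 2/5 = 1/10, 1/4 · 3/5 = 3/20, 1/4 · 4/5 = 1/5; with total 1/2.
So P(r = 1 | data) = (1/20) / (1/2) = 1/10.

0.1000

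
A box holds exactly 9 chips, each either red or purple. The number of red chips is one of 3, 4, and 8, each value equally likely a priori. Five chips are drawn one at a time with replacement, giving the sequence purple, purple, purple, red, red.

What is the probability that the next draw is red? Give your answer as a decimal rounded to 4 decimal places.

0.3976

The likelihood of the observed sequence under each hypothesis: P(data | r = 3) = (6/9)(6/9)(6/9)(3/9)(3/9) = 0.032922; P(data | r = 4) = (5/9)(5/9)(5/9)(4/9)(4/9) = 0.03387; P(data | r = 8) = (1/9)(1/9)(1/9)(8/9)(8/9) = 0.0010838.
Weighting by the prior gives 1/3 · 0.032922 = 0.010974, 1/3 · 0.03387 = 0.01129, 1/3 · 0.0010838 = 0.00036128; summing to 0.022625.
The posterior is then P(r = 3 | data) = 0.48503, P(r = 4 | data) = 0.499, P(r = 8 | data) = 0.015968.
Averaging over the posterior, P(red next | data) = (1/3)(0.48503) + (4/9)(0.499) + (8/9)(0.015968) = 0.39765.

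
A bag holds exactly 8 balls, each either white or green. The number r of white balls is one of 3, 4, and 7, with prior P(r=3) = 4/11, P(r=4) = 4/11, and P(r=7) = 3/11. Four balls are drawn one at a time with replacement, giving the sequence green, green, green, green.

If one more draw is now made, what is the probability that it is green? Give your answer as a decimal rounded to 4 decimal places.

For each hypothesis, P(data | H) works out to: P(data | r = 3) = (5/8)(5/8)(5/8)(5/8) = 0.15259; P(data | r = 4) = (4/8)(4/8)(4/8)(4/8) = 0.0625; P(data | r = 7) = (1/8)(1/8)(1/8)(1/8) = 0.00024414.
Multiplying each by its prior: 4/11 · 0.15259 = 0.055487, 4/11 · 0.0625 = 0.022727, 3/11 · 0.00024414 = 6.6584e-05; with total 0.07828.
Dividing through by the total gives posterior P(r = 3 | data) = 0.70882, P(r = 4 | data) = 0.29033, P(r = 7 | data) = 0.00085058.
Averaging over the posterior, P(green next | data) = (5/8)(0.70882) + (1/2)(0.29033) + (1/8)(0.00085058) = 0.58828.

0.5883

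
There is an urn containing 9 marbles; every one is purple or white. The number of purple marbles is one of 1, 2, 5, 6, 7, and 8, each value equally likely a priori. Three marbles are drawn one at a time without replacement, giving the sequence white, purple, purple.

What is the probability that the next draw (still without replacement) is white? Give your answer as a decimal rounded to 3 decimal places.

0.302

For each hypothesis, P(data | H) works out to: P(data | r = 1) = (8/9)(1/8)(0/7) = 0; P(data | r = 2) = (7/9)(2/8)(1/7) = 1/36; P(data | r = 5) = (4/9)(5/8)(4/7) = 10/63; P(data | r = 6) = (3/9)(6/8)(5/7) = 5/28; P(data | r = 7) = (2/9)(7/8)(6/7) = 1/6; P(data | r = 8) = (1/9)(8/8)(7/7) = 1/9.
Weighting by the prior gives 1/6 · 0 = 0, 1/6 · 1/36 = 1/216, 1/6 · 10/63 = 5/189, 1/6 · 5/28 = 5/168, 1/6 · 1/6 = 1/36, 1/6 · 1/9 = 1/54; with total 3/28.
Dividing through by the total gives posterior P(r = 1 | data) = 0, P(r = 2 | data) = 7/162, P(r = 5 | data) = 20/81, P(r = 6 | data) = 5/18, P(r = 7 | data) = 7/27, P(r = 8 | data) = 14/81.
So P(white next | data) = Σ P(white next | H) P(H | data) = (1)(7/162) + (1/2)(20/81) + (1/3)(5/18) + (1/6)(7/27) + (0)(14/81) = 49/162.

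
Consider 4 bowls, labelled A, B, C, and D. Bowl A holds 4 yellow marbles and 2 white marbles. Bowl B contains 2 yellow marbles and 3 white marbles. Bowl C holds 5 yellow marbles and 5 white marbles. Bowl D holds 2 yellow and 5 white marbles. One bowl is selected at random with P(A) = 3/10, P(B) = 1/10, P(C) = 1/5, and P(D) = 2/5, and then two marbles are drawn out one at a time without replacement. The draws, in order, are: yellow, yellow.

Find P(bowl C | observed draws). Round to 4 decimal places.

For each hypothesis, P(data | H) works out to: P(data | bowl A) = (4/6)(3/5) = 0.4; P(data | bowl B) = (2/5)(1/4) = 0.1; P(data | bowl C) = (5/10)(4/9) = 0.22222; P(data | bowl D) = (2/7)(1/6) = 0.047619.
Multiplying each by its prior: 3/10 · 0.4 = 0.12, 1/10 · 0.1 = 0.01, 1/5 · 0.22222 = 0.044444, 2/5 · 0.047619 = 0.019048; with total 0.19349.
Therefore the posterior P(bowl C | data) = (0.044444) / (0.19349) = 0.2297.

0.2297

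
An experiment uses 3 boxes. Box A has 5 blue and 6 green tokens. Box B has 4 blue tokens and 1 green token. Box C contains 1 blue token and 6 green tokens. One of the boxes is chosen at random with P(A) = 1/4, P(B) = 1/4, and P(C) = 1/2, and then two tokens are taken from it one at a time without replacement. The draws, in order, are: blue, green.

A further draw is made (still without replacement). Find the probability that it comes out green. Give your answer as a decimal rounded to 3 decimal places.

0.576

The likelihood of the observed sequence under each hypothesis: P(data | box A) = (5/11)(6/10) = 3/11; P(data | box B) = (4/5)(1/4) = 1/5; P(data | box C) = (1/7)(6/6) = 1/7.
Weighting by the prior gives 1/4 · 3/11 = 3/44, 1/4 · 1/5 = 1/20, 1/2 · 1/7 = 1/14; with total 73/385.
Normalising, the posterior is P(box A | data) = 105/292, P(box B | data) = 77/292, P(box C | data) = 55/146.
The predictive probability is P(green next | data) = (5/9)(105/292) + (0)(77/292) + (1)(55/146) = 505/876.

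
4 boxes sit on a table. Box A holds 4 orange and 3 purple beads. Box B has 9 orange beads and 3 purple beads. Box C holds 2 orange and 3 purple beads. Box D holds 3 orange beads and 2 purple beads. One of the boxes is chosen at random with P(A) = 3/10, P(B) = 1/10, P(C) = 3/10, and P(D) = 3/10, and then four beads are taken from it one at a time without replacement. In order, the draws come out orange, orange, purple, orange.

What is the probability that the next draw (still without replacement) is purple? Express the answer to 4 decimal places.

0.7353

Under each hypothesis, the probability of the observed sequence is: P(data | box A) = (4/7)(3/6)(3/5)(2/4) = 0.085714; P(data | box B) = (9/12)(8/11)(3/10)(7/9) = 0.12727; P(data | box C) = (2/5)(1/4)(3/3)(0/2) = 0; P(data | box D) = (3/5)(2/4)(2/3)(1/2) = 0.1.
Weighting by the prior gives 3/10 · 0.085714 = 0.025714, 1/10 · 0.12727 = 0.012727, 3/10 · 0 = 0, 3/10 · 0.1 = 0.03; with total 0.068442.
The posterior is then P(box A | data) = 0.37571, P(box B | data) = 0.18596, P(box C | data) = 0, P(box D | data) = 0.43833.
So P(purple next | data) = Σ P(purple next | H) P(H | data) = (2/3)(0.37571) + (1/4)(0.18596) + (1)(0.43833) = 0.73529.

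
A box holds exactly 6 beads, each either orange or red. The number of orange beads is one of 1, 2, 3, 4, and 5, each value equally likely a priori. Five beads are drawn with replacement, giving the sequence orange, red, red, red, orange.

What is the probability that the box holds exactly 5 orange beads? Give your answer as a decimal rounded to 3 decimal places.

Compute the likelihood of the observed sequence for each case: P(data | r = 1) = (1/6)(5/6)(5/6)(5/6)(1/6) = 0.016075; P(data | r = 2) = (2/6)(4/6)(4/6)(4/6)(2/6) = 0.032922; P(data | r = 3) = (3/6)(3/6)(3/6)(3/6)(3/6) = 0.03125; P(data | r = 4) = (4/6)(2/6)(2/6)(2/6)(4/6) = 0.016461; P(data | r = 5) = (5/6)(1/6)(1/6)(1/6)(5/6) = 0.003215.
Multiplying each by its prior: 1/5 · 0.016075 = 0.003215, 1/5 · 0.032922 = 0.0065844, 1/5 · 0.03125 = 0.00625, 1/5 · 0.016461 = 0.0032922, 1/5 · 0.003215 = 0.000643; these sum to 0.019985.
Hence P(r = 5 | data) = (0.000643) / (0.019985) = 0.032175.

0.032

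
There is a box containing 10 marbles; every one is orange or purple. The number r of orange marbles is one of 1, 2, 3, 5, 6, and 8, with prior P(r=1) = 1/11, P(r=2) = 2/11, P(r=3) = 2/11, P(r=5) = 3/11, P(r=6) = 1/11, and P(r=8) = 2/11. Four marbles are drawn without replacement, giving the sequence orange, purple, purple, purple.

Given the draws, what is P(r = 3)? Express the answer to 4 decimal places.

0.3035

Under each hypothesis, the probability of the observed sequence is: P(data | r = 1) = (1/10)(9/9)(8/8)(7/7) = 0.1; P(data | r = 2) = (2/10)(8/9)(7/8)(6/7) = 0.13333; P(data | r = 3) = (3/10)(7/9)(6/8)(5/7) = 0.125; P(data | r = 5) = (5/10)(5/9)(4/8)(3/7) = 0.059524; P(data | r = 6) = (6/10)(4/9)(3/8)(2/7) = 0.028571; P(data | r = 8) = (8/10)(2/9)(1/8)(0/7) = 0.
Multiplying each by its prior: 1/11 · 0.1 = 0.0090909, 2/11 · 0.13333 = 0.024242, 2/11 · 0.125 = 0.022727, 3/11 · 0.059524 = 0.016234, 1/11 · 0.028571 = 0.0025974, 2/11 · 0 = 0; summing to 0.074892.
Hence P(r = 3 | data) = (0.022727) / (0.074892) = 0.30347.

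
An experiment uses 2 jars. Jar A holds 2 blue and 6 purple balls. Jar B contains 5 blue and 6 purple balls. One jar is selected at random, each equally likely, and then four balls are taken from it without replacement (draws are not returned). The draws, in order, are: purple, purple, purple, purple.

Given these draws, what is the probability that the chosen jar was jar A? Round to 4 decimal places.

The likelihood of the observed sequence under each hypothesis: P(data | jar A) = (6/8)(5/7)(4/6)(3/5) = 3/14; P(data | jar B) = (6/11)(5/10)(4/9)(3/8) = 1/22.
Weighting by the prior gives 1/2 · 3/14 = 3/28, 1/2 · 1/22 = 1/44; these sum to 10/77.
Hence P(jar A | data) = (3/28) / (10/77) = 33/40.

0.8250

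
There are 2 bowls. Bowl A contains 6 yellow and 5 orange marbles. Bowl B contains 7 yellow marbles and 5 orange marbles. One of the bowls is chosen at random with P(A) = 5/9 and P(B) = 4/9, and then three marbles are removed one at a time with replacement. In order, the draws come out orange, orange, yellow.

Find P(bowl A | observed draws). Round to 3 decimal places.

The likelihood of the observed sequence under each hypothesis: P(data | bowl A) = (5/11)(5/11)(6/11) = 0.1127; P(data | bowl B) = (5/12)(5/12)(7/12) = 0.10127.
Weighting by the prior gives 5/9 · 0.1127 = 0.06261, 4/9 · 0.10127 = 0.04501; with total 0.10762.
So P(bowl A | data) = (0.06261) / (0.10762) = 0.58177.

0.582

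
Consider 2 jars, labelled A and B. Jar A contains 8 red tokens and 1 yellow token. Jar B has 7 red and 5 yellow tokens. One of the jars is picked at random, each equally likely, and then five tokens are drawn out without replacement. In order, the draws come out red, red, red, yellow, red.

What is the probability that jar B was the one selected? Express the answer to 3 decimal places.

Compute the likelihood of the observed sequence for each case: P(data | jar A) = (8/9)(7/8)(6/7)(1/6)(5/5) = 0.11111; P(data | jar B) = (7/12)(6/11)(5/10)(5/9)(4/8) = 0.044192.
The prior-weighted likelihoods are 1/2 · 0.11111 = 0.055556, 1/2 · 0.044192 = 0.022096; these sum to 0.077652.
Hence P(jar B | data) = (0.022096) / (0.077652) = 0.28455.

0.285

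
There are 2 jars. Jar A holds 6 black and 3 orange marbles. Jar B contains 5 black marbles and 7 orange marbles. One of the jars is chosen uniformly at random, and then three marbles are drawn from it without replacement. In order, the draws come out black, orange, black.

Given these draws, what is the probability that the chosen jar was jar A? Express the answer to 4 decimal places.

0.6274

For each hypothesis, P(data | H) works out to: P(data | jar A) = (6/9)(3/8)(5/7) = 0.17857; P(data | jar B) = (5/12)(7/11)(4/10) = 0.10606.
Weighting by the prior gives 1/2 · 0.17857 = 0.089286, 1/2 · 0.10606 = 0.05303; these sum to 0.14232.
Therefore the posterior P(jar A | data) = (0.089286) / (0.14232) = 0.62738.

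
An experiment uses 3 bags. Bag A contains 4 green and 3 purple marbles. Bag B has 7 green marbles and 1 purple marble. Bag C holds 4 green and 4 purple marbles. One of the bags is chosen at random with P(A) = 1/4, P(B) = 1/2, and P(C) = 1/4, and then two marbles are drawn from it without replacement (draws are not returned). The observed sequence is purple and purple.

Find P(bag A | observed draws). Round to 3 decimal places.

The likelihood of the observed sequence under each hypothesis: P(data | bag A) = (3/7)(2/6) = 1/7; P(data | bag B) = (1/8)(0/7) = 0; P(data | bag C) = (4/8)(3/7) = 3/14.
Weighting by the prior gives 1/4 · 1/7 = 1/28, 1/2 · 0 = 0, 1/4 · 3/14 = 3/56; these sum to 5/56.
Therefore the posterior P(bag A | data) = (1/28) / (5/56) = 2/5.

0.400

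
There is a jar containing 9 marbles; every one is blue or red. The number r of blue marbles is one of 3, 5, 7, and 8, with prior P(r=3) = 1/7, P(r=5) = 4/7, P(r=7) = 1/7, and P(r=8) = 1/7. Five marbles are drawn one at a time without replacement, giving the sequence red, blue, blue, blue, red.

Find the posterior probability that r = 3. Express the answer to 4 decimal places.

The likelihood of the observed sequence under each hypothesis: P(data | r = 3) = (6/9)(3/8)(2/7)(1/6)(5/5) = 1/84; P(data | r = 5) = (4/9)(5/8)(4/7)(3/6)(3/5) = 1/21; P(data | r = 7) = (2/9)(7/8)(6/7)(5/6)(1/5) = 1/36; P(data | r = 8) = (1/9)(8/8)(7/7)(6/6)(0/5) = 0.
Multiplying each by its prior: 1/7 · 1/84 = 1/588, 4/7 · 1/21 = 4/147, 1/7 · 1/36 = 1/252, 1/7 · 0 = 0; summing to 29/882.
Hence P(r = 3 | data) = (1/588) / (29/882) = 3/58.

0.0517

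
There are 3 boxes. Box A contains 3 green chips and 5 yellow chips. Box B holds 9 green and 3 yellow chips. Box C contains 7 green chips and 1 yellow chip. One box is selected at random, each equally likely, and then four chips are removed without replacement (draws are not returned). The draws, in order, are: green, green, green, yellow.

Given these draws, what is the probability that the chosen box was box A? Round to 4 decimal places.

0.0661

The likelihood of the observed sequence under each hypothesis: P(data | box A) = (3/8)(2/7)(1/6)(5/5) = 0.017857; P(data | box B) = (9/12)(8/11)(7/10)(3/9) = 0.12727; P(data | box C) = (7/8)(6/7)(5/6)(1/5) = 0.125.
Weighting by the prior gives 1/3 · 0.017857 = 0.0059524, 1/3 · 0.12727 = 0.042424, 1/3 · 0.125 = 0.041667; summing to 0.090043.
Therefore the posterior P(box A | data) = (0.0059524) / (0.090043) = 0.066106.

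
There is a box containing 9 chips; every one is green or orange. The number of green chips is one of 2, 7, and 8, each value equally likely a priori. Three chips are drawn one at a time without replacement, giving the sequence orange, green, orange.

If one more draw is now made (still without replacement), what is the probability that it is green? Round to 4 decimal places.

0.2857

Under each hypothesis, the probability of the observed sequence is: P(data | r = 2) = (7/9)(2/8)(6/7) = 1/6; P(data | r = 7) = (2/9)(7/8)(1/7) = 1/36; P(data | r = 8) = (1/9)(8/8)(0/7) = 0.
Weighting by the prior gives 1/3 · 1/6 = 1/18, 1/3 · 1/36 = 1/108, 1/3 · 0 = 0; summing to 7/108.
Dividing through by the total gives posterior P(r = 2 | data) = 6/7, P(r = 7 | data) = 1/7, P(r = 8 | data) = 0.
So P(green next | data) = Σ P(green next | H) P(H | data) = (1/6)(6/7) + (1)(1/7) = 2/7.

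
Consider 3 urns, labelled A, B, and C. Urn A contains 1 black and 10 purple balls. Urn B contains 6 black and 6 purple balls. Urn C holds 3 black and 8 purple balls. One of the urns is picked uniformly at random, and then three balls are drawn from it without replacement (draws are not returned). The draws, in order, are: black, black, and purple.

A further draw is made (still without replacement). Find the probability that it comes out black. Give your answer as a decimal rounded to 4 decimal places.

Under each hypothesis, the probability of the observed sequence is: P(data | urn A) = (1/11)(0/10) = 0; P(data | urn B) = (6/12)(5/11)(6/10) = 3/22; P(data | urn C) = (3/11)(2/10)(8/9) = 8/165.
Multiplying each by its prior: 1/3 · 0 = 0, 1/3 · 3/22 = 1/22, 1/3 · 8/165 = 8/495; with total 61/990.
Dividing through by the total gives posterior P(urn A | data) = 0, P(urn B | data) = 45/61, P(urn C | data) = 16/61.
Averaging over the posterior, P(black next | data) = (4/9)(45/61) + (1/8)(16/61) = 22/61.

0.3607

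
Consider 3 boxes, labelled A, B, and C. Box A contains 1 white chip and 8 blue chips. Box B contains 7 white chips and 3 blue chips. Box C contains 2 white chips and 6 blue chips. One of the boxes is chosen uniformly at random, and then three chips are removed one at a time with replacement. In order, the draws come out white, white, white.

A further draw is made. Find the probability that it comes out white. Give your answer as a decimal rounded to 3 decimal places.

The likelihood of the observed sequence under each hypothesis: P(data | box A) = (1/9)(1/9)(1/9) = 0.0013717; P(data | box B) = (7/10)(7/10)(7/10) = 0.343; P(data | box C) = (2/8)(2/8)(2/8) = 0.015625.
The prior-weighted likelihoods are 1/3 · 0.0013717 = 0.00045725, 1/3 · 0.343 = 0.11433, 1/3 · 0.015625 = 0.0052083; with total 0.12.
Normalising, the posterior is P(box A | data) = 0.0038104, P(box B | data) = 0.95279, P(box C | data) = 0.043403.
The predictive probability is P(white next | data) = (1/9)(0.0038104) + (7/10)(0.95279) + (1/4)(0.043403) = 0.67822.

0.678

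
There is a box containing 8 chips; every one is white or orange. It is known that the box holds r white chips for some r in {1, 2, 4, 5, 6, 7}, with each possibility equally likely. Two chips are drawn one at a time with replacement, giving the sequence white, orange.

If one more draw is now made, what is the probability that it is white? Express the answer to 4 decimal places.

0.5272

Compute the likelihood of the observed sequence for each case: P(data | r = 1) = (1/8)(7/8) = 7/64; P(data | r = 2) = (2/8)(6/8) = 3/16; P(data | r = 4) = (4/8)(4/8) = 1/4; P(data | r = 5) = (5/8)(3/8) = 15/64; P(data | r = 6) = (6/8)(2/8) = 3/16; P(data | r = 7) = (7/8)(1/8) = 7/64.
The prior-weighted likelihoods are 1/6 · 7/64 = 7/384, 1/6 · 3/16 = 1/32, 1/6 · 1/4 = 1/24, 1/6 · 15/64 = 5/128, 1/6 · 3/16 = 1/32, 1/6 · 7/64 = 7/384; summing to 23/128.
Dividing through by the total gives posterior P(r = 1 | data) = 7/69, P(r = 2 | data) = 4/23, P(r = 4 | data) = 16/69, P(r = 5 | data) = 5/23, P(r = 6 | data) = 4/23, P(r = 7 | data) = 7/69.
The predictive probability is P(white next | data) = (1/8)(7/69) + (1/4)(4/23) + (1/2)(16/69) + (5/8)(5/23) + (3/4)(4/23) + (7/8)(7/69) = 97/184.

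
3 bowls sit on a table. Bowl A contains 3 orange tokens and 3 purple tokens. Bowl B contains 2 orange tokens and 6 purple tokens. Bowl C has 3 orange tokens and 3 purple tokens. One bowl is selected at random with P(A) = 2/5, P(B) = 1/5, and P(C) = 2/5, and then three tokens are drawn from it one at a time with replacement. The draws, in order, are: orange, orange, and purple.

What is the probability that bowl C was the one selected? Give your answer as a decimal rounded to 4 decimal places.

The likelihood of the observed sequence under each hypothesis: P(data | bowl A) = (3/6)(3/6)(3/6) = 1/8; P(data | bowl B) = (2/8)(2/8)(6/8) = 3/64; P(data | bowl C) = (3/6)(3/6)(3/6) = 1/8.
The prior-weighted likelihoods are 2/5 · 1/8 = 1/20, 1/5 · 3/64 = 3/320, 2/5 · 1/8 = 1/20; with total 7/64.
So P(bowl C | data) = (1/20) / (7/64) = 16/35.

0.4571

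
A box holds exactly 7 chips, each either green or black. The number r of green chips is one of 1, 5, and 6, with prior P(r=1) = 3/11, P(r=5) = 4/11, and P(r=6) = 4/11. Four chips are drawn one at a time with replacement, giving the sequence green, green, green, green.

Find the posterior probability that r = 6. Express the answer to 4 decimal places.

0.6744

Under each hypothesis, the probability of the observed sequence is: P(data | r = 1) = (1/7)(1/7)(1/7)(1/7) = 0.00041649; P(data | r = 5) = (5/7)(5/7)(5/7)(5/7) = 0.26031; P(data | r = 6) = (6/7)(6/7)(6/7)(6/7) = 0.53978.
Multiplying each by its prior: 3/11 · 0.00041649 = 0.00011359, 4/11 · 0.26031 = 0.094658, 4/11 · 0.53978 = 0.19628; with total 0.29105.
By Bayes' rule, P(r = 6 | data) = (0.19628) / (0.29105) = 0.67439.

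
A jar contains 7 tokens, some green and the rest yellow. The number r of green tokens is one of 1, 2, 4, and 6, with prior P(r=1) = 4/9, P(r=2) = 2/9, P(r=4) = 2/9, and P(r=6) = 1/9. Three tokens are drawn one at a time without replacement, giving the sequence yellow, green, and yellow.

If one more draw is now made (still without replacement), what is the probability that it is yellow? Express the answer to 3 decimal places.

0.774

The likelihood of the observed sequence under each hypothesis: P(data | r = 1) = (6/7)(1/6)(5/5) = 1/7; P(data | r = 2) = (5/7)(2/6)(4/5) = 4/21; P(data | r = 4) = (3/7)(4/6)(2/5) = 4/35; P(data | r = 6) = (1/7)(6/6)(0/5) = 0.
Weighting by the prior gives 4/9 · 1/7 = 4/63, 2/9 · 4/21 = 8/189, 2/9 · 4/35 = 8/315, 1/9 · 0 = 0; these sum to 124/945.
Dividing through by the total gives posterior P(r = 1 | data) = 15/31, P(r = 2 | data) = 10/31, P(r = 4 | data) = 6/31, P(r = 6 | data) = 0.
The predictive probability is P(yellow next | data) = (1)(15/31) + (3/4)(10/31) + (1/4)(6/31) = 24/31.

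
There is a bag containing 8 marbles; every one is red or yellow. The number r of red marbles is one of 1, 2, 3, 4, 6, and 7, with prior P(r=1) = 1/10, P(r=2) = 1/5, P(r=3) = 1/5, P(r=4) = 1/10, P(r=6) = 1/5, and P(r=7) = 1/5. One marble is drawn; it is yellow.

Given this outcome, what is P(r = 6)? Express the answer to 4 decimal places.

0.1026

Compute the likelihood of this draw for each case: P(data | r = 1) = (7/8) = 7/8; P(data | r = 2) = (6/8) = 3/4; P(data | r = 3) = (5/8) = 5/8; P(data | r = 4) = (4/8) = 1/2; P(data | r = 6) = (2/8) = 1/4; P(data | r = 7) = (1/8) = 1/8.
The prior-weighted likelihoods are 1/10 · 7/8 = 7/80, 1/5 · 3/4 = 3/20, 1/5 · 5/8 = 1/8, 1/10 · 1/2 = 1/20, 1/5 · 1/4 = 1/20, 1/5 · 1/8 = 1/40; these sum to 39/80.
Therefore the posterior P(r = 6 | data) = (1/20) / (39/80) = 4/39.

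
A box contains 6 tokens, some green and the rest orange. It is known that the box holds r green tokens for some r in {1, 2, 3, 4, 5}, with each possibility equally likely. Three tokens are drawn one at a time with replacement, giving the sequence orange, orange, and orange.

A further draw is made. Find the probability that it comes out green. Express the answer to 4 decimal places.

For each hypothesis, P(data | H) works out to: P(data | r = 1) = (5/6)(5/6)(5/6) = 0.5787; P(data | r = 2) = (4/6)(4/6)(4/6) = 0.2963; P(data | r = 3) = (3/6)(3/6)(3/6) = 0.125; P(data | r = 4) = (2/6)(2/6)(2/6) = 0.037037; P(data | r = 5) = (1/6)(1/6)(1/6) = 0.0046296.
The prior-weighted likelihoods are 1/5 · 0.5787 = 0.11574, 1/5 · 0.2963 = 0.059259, 1/5 · 0.125 = 0.025, 1/5 · 0.037037 = 0.0074074, 1/5 · 0.0046296 = 0.00092593; with total 0.20833.
Dividing through by the total gives posterior P(r = 1 | data) = 0.55556, P(r = 2 | data) = 0.28444, P(r = 3 | data) = 0.12, P(r = 4 | data) = 0.035556, P(r = 5 | data) = 0.0044444.
The predictive probability is P(green next | data) = (1/6)(0.55556) + (1/3)(0.28444) + (1/2)(0.12) + (2/3)(0.035556) + (5/6)(0.0044444) = 0.27481.

0.2748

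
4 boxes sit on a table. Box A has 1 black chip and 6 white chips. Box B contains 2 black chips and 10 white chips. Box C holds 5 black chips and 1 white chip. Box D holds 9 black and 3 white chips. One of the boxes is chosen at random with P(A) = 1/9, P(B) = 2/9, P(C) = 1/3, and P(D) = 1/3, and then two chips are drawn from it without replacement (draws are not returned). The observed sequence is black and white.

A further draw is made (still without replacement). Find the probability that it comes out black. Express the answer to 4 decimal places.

0.6548

For each hypothesis, P(data | H) works out to: P(data | box A) = (1/7)(6/6) = 1/7; P(data | box B) = (2/12)(10/11) = 5/33; P(data | box C) = (5/6)(1/5) = 1/6; P(data | box D) = (9/12)(3/11) = 9/44.
Multiplying each by its prior: 1/9 · 1/7 = 1/63, 2/9 · 5/33 = 10/297, 1/3 · 1/6 = 1/18, 1/3 · 9/44 = 3/44; these sum to 131/756.
The posterior is then P(box A | data) = 0.091603, P(box B | data) = 0.19431, P(box C | data) = 0.32061, P(box D | data) = 0.39348.
So P(black next | data) = Σ P(black next | H) P(H | data) = (0)(0.091603) + (1/10)(0.19431) + (1)(0.32061) + (4/5)(0.39348) = 0.65482.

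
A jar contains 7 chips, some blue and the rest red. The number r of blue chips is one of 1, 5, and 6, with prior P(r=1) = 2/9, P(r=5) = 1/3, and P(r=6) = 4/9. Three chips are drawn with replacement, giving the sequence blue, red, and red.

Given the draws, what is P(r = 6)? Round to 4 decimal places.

0.1538

The likelihood of the observed sequence under each hypothesis: P(data | r = 1) = (1/7)(6/7)(6/7) = 0.10496; P(data | r = 5) = (5/7)(2/7)(2/7) = 0.058309; P(data | r = 6) = (6/7)(1/7)(1/7) = 0.017493.
Weighting by the prior gives 2/9 · 0.10496 = 0.023324, 1/3 · 0.058309 = 0.019436, 4/9 · 0.017493 = 0.0077745; these sum to 0.050534.
Hence P(r = 6 | data) = (0.0077745) / (0.050534) = 0.15385.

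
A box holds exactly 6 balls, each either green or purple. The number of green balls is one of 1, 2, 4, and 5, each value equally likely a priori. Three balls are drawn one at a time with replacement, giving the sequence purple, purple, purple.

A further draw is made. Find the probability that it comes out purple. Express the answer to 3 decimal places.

0.756

The likelihood of the observed sequence under each hypothesis: P(data | r = 1) = (5/6)(5/6)(5/6) = 125/216; P(data | r = 2) = (4/6)(4/6)(4/6) = 8/27; P(data | r = 4) = (2/6)(2/6)(2/6) = 1/27; P(data | r = 5) = (1/6)(1/6)(1/6) = 1/216.
Weighting by the prior gives 1/4 · 125/216 = 125/864, 1/4 · 8/27 = 2/27, 1/4 · 1/27 = 1/108, 1/4 · 1/216 = 1/864; summing to 11/48.
Dividing through by the total gives posterior P(r = 1 | data) = 125/198, P(r = 2 | data) = 32/99, P(r = 4 | data) = 4/99, P(r = 5 | data) = 1/198.
So P(purple next | data) = Σ P(purple next | H) P(H | data) = (5/6)(125/198) + (2/3)(32/99) + (1/3)(4/99) + (1/6)(1/198) = 449/594.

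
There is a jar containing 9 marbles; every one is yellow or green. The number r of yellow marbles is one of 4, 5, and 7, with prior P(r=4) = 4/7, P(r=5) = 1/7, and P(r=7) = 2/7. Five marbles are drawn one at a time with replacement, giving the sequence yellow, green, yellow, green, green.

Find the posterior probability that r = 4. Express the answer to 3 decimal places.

0.770

For each hypothesis, P(data | H) works out to: P(data | r = 4) = (4/9)(5/9)(4/9)(5/9)(5/9) = 0.03387; P(data | r = 5) = (5/9)(4/9)(5/9)(4/9)(4/9) = 0.027096; P(data | r = 7) = (7/9)(2/9)(7/9)(2/9)(2/9) = 0.0066386.
The prior-weighted likelihoods are 4/7 · 0.03387 = 0.019354, 1/7 · 0.027096 = 0.0038709, 2/7 · 0.0066386 = 0.0018967; these sum to 0.025122.
Hence P(r = 4 | data) = (0.019354) / (0.025122) = 0.77042.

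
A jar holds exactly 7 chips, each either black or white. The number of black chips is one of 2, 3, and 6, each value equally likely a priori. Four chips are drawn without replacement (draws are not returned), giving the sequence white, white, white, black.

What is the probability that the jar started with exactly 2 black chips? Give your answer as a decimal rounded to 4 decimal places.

For each hypothesis, P(data | H) works out to: P(data | r = 2) = (5/7)(4/6)(3/5)(2/4) = 1/7; P(data | r = 3) = (4/7)(3/6)(2/5)(3/4) = 3/35; P(data | r = 6) = (1/7)(0/6) = 0.
Weighting by the prior gives 1/3 · 1/7 = 1/21, 1/3 · 3/35 = 1/35, 1/3 · 0 = 0; these sum to 8/105.
So P(r = 2 | data) = (1/21) / (8/105) = 5/8.

0.6250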